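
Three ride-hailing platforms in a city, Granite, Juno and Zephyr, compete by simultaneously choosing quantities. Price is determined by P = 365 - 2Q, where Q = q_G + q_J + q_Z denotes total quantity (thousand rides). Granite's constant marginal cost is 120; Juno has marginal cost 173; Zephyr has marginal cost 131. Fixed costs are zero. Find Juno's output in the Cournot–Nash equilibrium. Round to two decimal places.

Granite's profit: π_G = (365 - 2Q)q_G - (120q_G). Setting ∂π_G/∂q_G = 0: 245 - 4q_G - 2(q_J + q_Z) = 0.
Juno's first-order condition: 192 - 4q_J - 2(q_G + q_Z) = 0.
Zephyr's profit: π_Z = (365 - 2Q)q_Z - (131q_Z). Setting ∂π_Z/∂q_Z = 0: 234 - 4q_Z - 2(q_G + q_J) = 0.
Adding the 3 first-order conditions: 671 − 8Q = 0, so Q = 671/8.
Back-substituting: q_G = (245 − 671/4)/2 = 309/8, q_J = (192 − 671/4)/2 = 97/8, q_Z = (234 − 671/4)/2 = 265/8.

12.13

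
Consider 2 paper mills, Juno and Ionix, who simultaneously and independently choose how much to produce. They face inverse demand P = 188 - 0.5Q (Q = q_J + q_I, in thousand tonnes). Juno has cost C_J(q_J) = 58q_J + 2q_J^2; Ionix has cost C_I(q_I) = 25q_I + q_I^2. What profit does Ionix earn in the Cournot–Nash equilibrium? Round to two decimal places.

3878.20

Juno's profit: π_J = (188 - 0.5Q)q_J - (58q_J + 2q_J²). Setting ∂π_J/∂q_J = 0: 130 - 5q_J - (1/2)(q_I) = 0.
Ionix's profit: π_I = (188 - 0.5Q)q_I - (25q_I + q_I²). Setting ∂π_I/∂q_I = 0: 163 - 3q_I - (1/2)(q_J) = 0.
Best responses: q_J = (130 - (1/2)q_I)/5, q_I = (163 - (1/2)q_J)/3.
Substituting one into the other gives q_J = 1234/59 and q_I = 50.8475.
Price P = 188 - (1/2)·71.7627 = 152.1186.
Ionix's profit: 152.1186·50.8475 - 25·50.8475 - 50.8475² = 3878.1959.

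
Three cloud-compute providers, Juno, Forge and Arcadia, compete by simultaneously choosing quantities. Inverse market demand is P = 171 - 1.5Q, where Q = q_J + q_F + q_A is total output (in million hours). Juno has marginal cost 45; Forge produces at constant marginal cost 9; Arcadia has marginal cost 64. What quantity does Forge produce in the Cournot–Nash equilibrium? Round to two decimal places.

42.17

Juno's profit: π_J = (171 - 1.5Q)q_J - (45q_J). Setting ∂π_J/∂q_J = 0: 126 - 3q_J - (3/2)(q_F + q_A) = 0.
Forge's profit: π_F = (171 - 1.5Q)q_F - (9q_F). Setting ∂π_F/∂q_F = 0: 162 - 3q_F - (3/2)(q_J + q_A) = 0.
Arcadia's first-order condition: 107 - 3q_A - (3/2)(q_J + q_F) = 0.
Adding the 3 conditions: 395 − 3Q − 3Q = 0, i.e. Q = 395/6.
Back-substituting: q_J = (126 − 395/4)/(3/2) = 109/6, q_F = (162 − 395/4)/(3/2) = 253/6, q_A = (107 − 395/4)/(3/2) = 11/2.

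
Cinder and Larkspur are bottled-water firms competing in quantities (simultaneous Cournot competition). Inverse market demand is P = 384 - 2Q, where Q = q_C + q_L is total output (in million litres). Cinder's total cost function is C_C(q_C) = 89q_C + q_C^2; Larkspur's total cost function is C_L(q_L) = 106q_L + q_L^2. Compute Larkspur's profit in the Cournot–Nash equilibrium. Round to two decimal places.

3404.54

Cinder's profit: π_C = (384 - 2Q)q_C - (89q_C + q_C²). Setting ∂π_C/∂q_C = 0: 295 - 6q_C - 2(q_L) = 0.
Larkspur's first-order condition: 278 - 6q_L - 2(q_C) = 0.
So q_C = (295 - 2q_L)/6 and q_L = (278 - 2q_C)/6.
Solving the pair: q_C = 607/16, q_L = 539/16.
Price P = 384 - 2·(573/8) = 963/4.
Larkspur's profit: (963/4)·(539/16) - 106·(539/16) - (539/16)² = 3404.5430.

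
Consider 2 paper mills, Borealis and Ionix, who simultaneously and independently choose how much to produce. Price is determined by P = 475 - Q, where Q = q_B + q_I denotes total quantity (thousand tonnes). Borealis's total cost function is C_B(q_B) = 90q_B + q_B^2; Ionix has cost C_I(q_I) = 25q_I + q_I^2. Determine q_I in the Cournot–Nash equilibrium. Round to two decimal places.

Borealis's profit: π_B = (475 - Q)q_B - (90q_B + q_B²). Setting ∂π_B/∂q_B = 0: 385 - 4q_B - (q_I) = 0.
Ionix's first-order condition: 450 - 4q_I - (q_B) = 0.
Best responses: q_B = (385 - q_I)/4, q_I = (450 - q_B)/4.
Substituting one into the other gives q_B = 218/3 and q_I = 283/3.

94.33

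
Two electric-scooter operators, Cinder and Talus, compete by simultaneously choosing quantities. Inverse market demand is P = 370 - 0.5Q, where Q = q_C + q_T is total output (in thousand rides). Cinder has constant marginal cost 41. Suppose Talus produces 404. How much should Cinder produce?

127

With the rival's output fixed at 404, Cinder's profit is π_C = (370 - (1/2)·404 - (1/2)q_C)q_C - (41q_C) = (168 - (1/2)q_C)q_C - (41q_C).
∂π_C/∂q_C = 127 - q_C = 0, so q_C = 127.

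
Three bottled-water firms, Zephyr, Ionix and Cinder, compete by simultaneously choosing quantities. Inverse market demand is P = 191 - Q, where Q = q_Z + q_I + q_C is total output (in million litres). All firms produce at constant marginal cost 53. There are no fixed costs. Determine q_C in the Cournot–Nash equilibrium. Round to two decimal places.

A representative firm's profit is π_i = q_i(191 - Q) - 53q_i.
Setting ∂π_i/∂q_i = 0 with rivals' quantities fixed: 138 - 2q_i - Σ_{j≠i} q_j = 0.
By symmetry each firm produces the same amount; substituting Σ_{j≠i} q_j = 2q_i yields q_i = 138/4 = 69/2.

34.50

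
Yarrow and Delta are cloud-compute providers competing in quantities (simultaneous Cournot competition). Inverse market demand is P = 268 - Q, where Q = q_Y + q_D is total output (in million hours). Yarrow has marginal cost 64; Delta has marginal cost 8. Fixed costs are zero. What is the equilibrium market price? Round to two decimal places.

Yarrow's profit: π_Y = (268 - Q)q_Y - (64q_Y). Setting ∂π_Y/∂q_Y = 0: 204 - 2q_Y - (q_D) = 0.
Delta's first-order condition: 260 - 2q_D - (q_Y) = 0.
Best responses: q_Y = (204 - q_D)/2, q_D = (260 - q_Y)/2.
Substituting one into the other gives q_Y = 148/3 and q_D = 316/3.
Total output Q = 464/3, so price P = 268 - 464/3 = 340/3.

113.33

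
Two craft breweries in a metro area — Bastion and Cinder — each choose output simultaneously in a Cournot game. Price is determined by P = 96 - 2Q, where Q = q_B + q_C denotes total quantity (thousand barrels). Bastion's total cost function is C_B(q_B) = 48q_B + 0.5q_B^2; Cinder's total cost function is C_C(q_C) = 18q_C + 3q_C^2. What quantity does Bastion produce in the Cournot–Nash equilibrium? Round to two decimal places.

Bastion's profit: π_B = (96 - 2Q)q_B - (48q_B + (1/2)q_B²). Setting ∂π_B/∂q_B = 0: 48 - 5q_B - 2(q_C) = 0.
Cinder's first-order condition: 78 - 10q_C - 2(q_B) = 0.
So q_B = (48 - 2q_C)/5 and q_C = (78 - 2q_B)/10.
Substituting one into the other gives q_B = 162/23 and q_C = 147/23.

7.04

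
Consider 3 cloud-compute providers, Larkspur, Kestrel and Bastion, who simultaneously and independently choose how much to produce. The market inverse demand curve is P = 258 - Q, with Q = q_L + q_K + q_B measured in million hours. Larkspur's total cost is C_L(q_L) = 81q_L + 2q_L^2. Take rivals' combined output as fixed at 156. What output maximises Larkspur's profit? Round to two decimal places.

3.50

With rivals' combined output fixed at 156, Larkspur's profit is π_L = (258 - 156 - q_L)q_L - (81q_L + 2q_L²) = (102 - q_L)q_L - (81q_L + 2q_L²).
∂π_L/∂q_L = 21 - 6q_L = 0, so q_L = 7/2.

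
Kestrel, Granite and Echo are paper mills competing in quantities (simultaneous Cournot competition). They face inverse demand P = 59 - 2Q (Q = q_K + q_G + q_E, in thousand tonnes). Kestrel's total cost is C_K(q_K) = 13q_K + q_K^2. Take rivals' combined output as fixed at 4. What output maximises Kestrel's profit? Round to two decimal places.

With rivals' combined output fixed at 4, Kestrel's profit is π_K = (59 - 2·4 - 2q_K)q_K - (13q_K + q_K²) = (51 - 2q_K)q_K - (13q_K + q_K²).
∂π_K/∂q_K = 38 - 6q_K = 0, so q_K = 19/3.

6.33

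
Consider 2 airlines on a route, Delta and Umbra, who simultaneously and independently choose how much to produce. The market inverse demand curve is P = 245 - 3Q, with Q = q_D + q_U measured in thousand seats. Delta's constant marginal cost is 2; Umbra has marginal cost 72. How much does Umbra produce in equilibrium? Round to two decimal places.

Delta's profit: π_D = (245 - 3Q)q_D - (2q_D). Setting ∂π_D/∂q_D = 0: 243 - 6q_D - 3(q_U) = 0.
Umbra's first-order condition: 173 - 6q_U - 3(q_D) = 0.
Rearranging gives the reaction functions q_D = (243 - 3q_U)/6 and q_U = (173 - 3q_D)/6.
Solving the pair: q_D = 313/9, q_U = 103/9.

11.44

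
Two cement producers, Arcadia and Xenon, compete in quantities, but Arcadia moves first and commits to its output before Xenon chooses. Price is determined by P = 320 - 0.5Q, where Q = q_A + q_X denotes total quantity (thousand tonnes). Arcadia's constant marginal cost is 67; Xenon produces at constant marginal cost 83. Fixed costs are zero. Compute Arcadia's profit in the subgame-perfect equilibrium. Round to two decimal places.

The follower Xenon best-responds to any q_A: π_X = (320 - 0.5Q)q_X - 83q_X.
Follower FOC: 237 - (1/2)q_A - q_X = 0, so q_X(q_A) = (237 - (1/2)q_A).
Arcadia substitutes q_X(q_A) into its own profit: π_A = q_A(320 - (1/2)q_A - (237 - (1/2)q_A)/2) - 67q_A = (403/2 - (1/4)q_A)q_A - 67q_A.
Leader FOC: 269/2 - (1/2)q_A = 0, so q_A = 269.
Then q_X = (237 - (1/2)·269) = 205/2.
Price P = 320 - (1/2)·(743/2) = 537/4.
Arcadia's profit: (537/4 - 67)·269 = 18090.2500.

18090.25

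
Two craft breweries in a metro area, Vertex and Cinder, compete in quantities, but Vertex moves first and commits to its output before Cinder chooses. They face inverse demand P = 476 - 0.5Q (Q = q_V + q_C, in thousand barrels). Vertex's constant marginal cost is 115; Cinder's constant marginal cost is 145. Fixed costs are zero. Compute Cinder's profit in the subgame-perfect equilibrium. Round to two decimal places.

The follower Cinder best-responds to any q_V: π_C = (476 - 0.5Q)q_C - 145q_C.
Setting the follower's marginal profit to zero, 331 - (1/2)q_V - q_C = 0, i.e. q_C = (331 - (1/2)q_V).
The leader anticipates this reaction. Substituting into P = 476 - 0.5Q gives P = 621/2 - (1/4)q_V, so π_V = (621/2 - (1/4)q_V)q_V - 115q_V.
Maximising: ∂π_V/∂q_V = 391/2 - (1/2)q_V = 0, giving q_V = 391.
Then q_C = (331 - (1/2)·391) = 271/2.
Price P = 476 - (1/2)·(1053/2) = 851/4.
Cinder's profit: (851/4 - 145)·(271/2) = 9180.1250.

9180.13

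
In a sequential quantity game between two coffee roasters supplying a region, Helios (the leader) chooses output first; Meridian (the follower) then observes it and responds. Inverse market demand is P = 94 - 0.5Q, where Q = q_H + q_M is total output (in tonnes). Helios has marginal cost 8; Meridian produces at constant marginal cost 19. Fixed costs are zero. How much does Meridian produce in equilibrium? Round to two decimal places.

26.50

Solve by backward induction. Given q_H, the follower Meridian maximises π_M = (94 - (1/2)q_H - (1/2)q_M)q_M - 19q_M.
Follower FOC: 75 - (1/2)q_H - q_M = 0, so q_M(q_H) = (75 - (1/2)q_H).
The leader anticipates this reaction. Substituting into P = 94 - 0.5Q gives P = 113/2 - (1/4)q_H, so π_H = (113/2 - (1/4)q_H)q_H - 8q_H.
Maximising: ∂π_H/∂q_H = 97/2 - (1/2)q_H = 0, giving q_H = 97.
Then q_M = (75 - (1/2)·97) = 53/2.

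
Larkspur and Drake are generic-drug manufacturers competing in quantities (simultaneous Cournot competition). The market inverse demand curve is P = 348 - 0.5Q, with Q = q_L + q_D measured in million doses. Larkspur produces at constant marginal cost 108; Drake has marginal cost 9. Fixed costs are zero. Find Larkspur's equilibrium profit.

4418

Larkspur's profit: π_L = (348 - 0.5Q)q_L - (108q_L). Setting ∂π_L/∂q_L = 0: 240 - q_L - (1/2)(q_D) = 0.
Drake's first-order condition: 339 - q_D - (1/2)(q_L) = 0.
Best responses: q_L = (240 - (1/2)q_D), q_D = (339 - (1/2)q_L).
Substituting one into the other gives q_L = 94 and q_D = 292.
Price P = 348 - (1/2)·386 = 155.
Larkspur's profit: (155 - 108)·94 = 4418.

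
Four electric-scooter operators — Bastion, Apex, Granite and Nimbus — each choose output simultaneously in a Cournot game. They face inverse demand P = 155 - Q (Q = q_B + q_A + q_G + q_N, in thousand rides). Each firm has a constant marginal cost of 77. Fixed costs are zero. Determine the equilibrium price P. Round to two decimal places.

A representative firm's profit is π_i = q_i(155 - Q) - 77q_i.
First-order condition (treating rivals' output as given): 78 - 2q_i - Σ_{j≠i} q_j = 0.
With identical firms every q_j equals q_i, so Σ_{j≠i} q_j = 3q_i and 78 = 5q_i, giving q_i = 78/5.
Total output Q = 312/5, so price P = 155 - 312/5 = 463/5.

92.60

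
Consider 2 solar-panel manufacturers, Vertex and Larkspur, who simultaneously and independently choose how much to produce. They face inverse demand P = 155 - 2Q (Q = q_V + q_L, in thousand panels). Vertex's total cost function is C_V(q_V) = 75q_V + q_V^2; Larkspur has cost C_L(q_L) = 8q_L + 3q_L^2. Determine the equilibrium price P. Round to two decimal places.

111.14

Vertex's profit: π_V = (155 - 2Q)q_V - (75q_V + q_V²). Setting ∂π_V/∂q_V = 0: 80 - 6q_V - 2(q_L) = 0.
Larkspur's first-order condition: 147 - 10q_L - 2(q_V) = 0.
Best responses: q_V = (80 - 2q_L)/6, q_L = (147 - 2q_V)/10.
Solving the pair: q_V = 253/28, q_L = 361/28.
Total output Q = 307/14, so price P = 155 - 2·(307/14) = 778/7.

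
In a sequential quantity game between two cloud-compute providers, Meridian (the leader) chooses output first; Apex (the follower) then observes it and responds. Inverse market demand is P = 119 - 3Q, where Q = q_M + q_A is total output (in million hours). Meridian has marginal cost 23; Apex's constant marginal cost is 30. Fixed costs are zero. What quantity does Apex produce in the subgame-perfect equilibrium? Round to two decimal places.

6.25

The follower Apex best-responds to any q_M: π_A = (119 - 3Q)q_A - 30q_A.
∂π_A/∂q_A = 89 - 3q_M - 6q_A = 0 gives the reaction function q_A = (89 - 3q_M)/6.
The leader anticipates this reaction. Substituting into P = 119 - 3Q gives P = 149/2 - (3/2)q_M, so π_M = (149/2 - (3/2)q_M)q_M - 23q_M.
The leader's first-order condition 103/2 - 3q_M = 0 yields q_M = 103/6.
Then q_A = (89 - 3·(103/6))/6 = 25/4.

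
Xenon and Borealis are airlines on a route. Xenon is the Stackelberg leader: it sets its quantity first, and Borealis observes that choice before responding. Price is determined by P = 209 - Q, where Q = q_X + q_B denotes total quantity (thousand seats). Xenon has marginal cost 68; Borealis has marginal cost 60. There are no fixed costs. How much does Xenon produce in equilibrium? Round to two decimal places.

66.50

Solve by backward induction. Given q_X, the follower Borealis maximises π_B = (209 - q_X - q_B)q_B - 60q_B.
Setting the follower's marginal profit to zero, 149 - q_X - 2q_B = 0, i.e. q_B = (149 - q_X)/2.
The leader anticipates this reaction. Substituting into P = 209 - Q gives P = 269/2 - (1/2)q_X, so π_X = (269/2 - (1/2)q_X)q_X - 68q_X.
The leader's first-order condition 133/2 - q_X = 0 yields q_X = 133/2.
Then q_B = (149 - 133/2)/2 = 165/4.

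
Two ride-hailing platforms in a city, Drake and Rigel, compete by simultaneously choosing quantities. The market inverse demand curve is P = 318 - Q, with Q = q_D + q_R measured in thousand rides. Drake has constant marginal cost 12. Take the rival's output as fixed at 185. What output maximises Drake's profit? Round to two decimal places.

60.50

With the rival's output fixed at 185, Drake's profit is π_D = (318 - 185 - q_D)q_D - (12q_D) = (133 - q_D)q_D - (12q_D).
∂π_D/∂q_D = 121 - 2q_D = 0, so q_D = 121/2.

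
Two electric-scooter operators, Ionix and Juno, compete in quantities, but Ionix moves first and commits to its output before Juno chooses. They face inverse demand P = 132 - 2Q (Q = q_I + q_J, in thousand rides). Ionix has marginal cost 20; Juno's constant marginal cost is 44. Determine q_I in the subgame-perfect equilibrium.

The follower Juno best-responds to any q_I: π_J = (132 - 2Q)q_J - 44q_J.
∂π_J/∂q_J = 88 - 2q_I - 4q_J = 0 gives the reaction function q_J = (88 - 2q_I)/4.
The leader anticipates this reaction. Substituting into P = 132 - 2Q gives P = 88 - q_I, so π_I = (88 - q_I)q_I - 20q_I.
Maximising: ∂π_I/∂q_I = 68 - 2q_I = 0, giving q_I = 34.
Then q_J = (88 - 2·34)/4 = 5.

34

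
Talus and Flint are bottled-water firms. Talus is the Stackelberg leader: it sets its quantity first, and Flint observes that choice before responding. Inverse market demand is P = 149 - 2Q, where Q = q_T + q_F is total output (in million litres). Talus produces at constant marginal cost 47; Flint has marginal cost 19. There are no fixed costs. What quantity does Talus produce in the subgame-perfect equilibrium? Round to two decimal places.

The follower Flint best-responds to any q_T: π_F = (149 - 2Q)q_F - 19q_F.
∂π_F/∂q_F = 130 - 2q_T - 4q_F = 0 gives the reaction function q_F = (130 - 2q_T)/4.
Talus substitutes q_F(q_T) into its own profit: π_T = q_T(149 - 2q_T - (130 - 2q_T)/2) - 47q_T = (84 - q_T)q_T - 47q_T.
Maximising: ∂π_T/∂q_T = 37 - 2q_T = 0, giving q_T = 37/2.
Then q_F = (130 - 2·(37/2))/4 = 93/4.

18.50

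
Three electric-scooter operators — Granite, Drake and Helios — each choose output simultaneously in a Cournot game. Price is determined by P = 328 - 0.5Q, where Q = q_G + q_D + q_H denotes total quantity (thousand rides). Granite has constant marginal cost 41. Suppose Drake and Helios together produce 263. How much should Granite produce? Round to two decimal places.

With rivals' combined output fixed at 263, Granite's profit is π_G = (328 - (1/2)·263 - (1/2)q_G)q_G - (41q_G) = (393/2 - (1/2)q_G)q_G - (41q_G).
∂π_G/∂q_G = 311/2 - q_G = 0, so q_G = 311/2.

155.50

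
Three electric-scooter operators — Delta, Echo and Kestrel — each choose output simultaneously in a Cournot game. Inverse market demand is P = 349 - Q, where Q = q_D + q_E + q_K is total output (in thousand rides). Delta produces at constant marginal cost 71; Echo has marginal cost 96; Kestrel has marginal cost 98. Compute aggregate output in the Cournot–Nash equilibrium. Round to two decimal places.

Delta's profit: π_D = (349 - Q)q_D - (71q_D). Setting ∂π_D/∂q_D = 0: 278 - 2q_D - (q_E + q_K) = 0.
Echo's first-order condition: 253 - 2q_E - (q_D + q_K) = 0.
Kestrel's profit: π_K = (349 - Q)q_K - (98q_K). Setting ∂π_K/∂q_K = 0: 251 - 2q_K - (q_D + q_E) = 0.
Adding the 3 first-order conditions: 782 − 4Q = 0, so Q = 391/2.
Back-substituting: q_D = (278 − 391/2) = 165/2, q_E = (253 − 391/2) = 115/2, q_K = (251 − 391/2) = 111/2.
Total output Q = 165/2 + 115/2 + 111/2 = 391/2.

195.50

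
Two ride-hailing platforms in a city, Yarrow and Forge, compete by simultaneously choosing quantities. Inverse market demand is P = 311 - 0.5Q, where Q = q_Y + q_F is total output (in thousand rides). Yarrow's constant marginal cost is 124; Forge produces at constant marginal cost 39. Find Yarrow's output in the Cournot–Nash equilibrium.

Yarrow's profit: π_Y = (311 - 0.5Q)q_Y - (124q_Y). Setting ∂π_Y/∂q_Y = 0: 187 - q_Y - (1/2)(q_F) = 0.
Forge's profit: π_F = (311 - 0.5Q)q_F - (39q_F). Setting ∂π_F/∂q_F = 0: 272 - q_F - (1/2)(q_Y) = 0.
Rearranging gives the reaction functions q_Y = (187 - (1/2)q_F) and q_F = (272 - (1/2)q_Y).
Substituting one into the other gives q_Y = 68 and q_F = 238.

68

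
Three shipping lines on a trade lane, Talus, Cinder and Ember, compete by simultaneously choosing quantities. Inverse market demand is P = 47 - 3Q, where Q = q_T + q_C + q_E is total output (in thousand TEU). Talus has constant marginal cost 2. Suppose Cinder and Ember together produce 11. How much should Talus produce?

2

With rivals' combined output fixed at 11, Talus's profit is π_T = (47 - 3·11 - 3q_T)q_T - (2q_T) = (14 - 3q_T)q_T - (2q_T).
∂π_T/∂q_T = 12 - 6q_T = 0, so q_T = 2.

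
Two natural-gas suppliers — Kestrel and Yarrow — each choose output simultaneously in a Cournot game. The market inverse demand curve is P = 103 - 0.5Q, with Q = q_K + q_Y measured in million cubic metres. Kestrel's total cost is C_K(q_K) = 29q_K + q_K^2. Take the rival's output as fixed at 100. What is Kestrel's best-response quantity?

With the rival's output fixed at 100, Kestrel's profit is π_K = (103 - (1/2)·100 - (1/2)q_K)q_K - (29q_K + q_K²) = (53 - (1/2)q_K)q_K - (29q_K + q_K²).
∂π_K/∂q_K = 24 - 3q_K = 0, so q_K = 8.

8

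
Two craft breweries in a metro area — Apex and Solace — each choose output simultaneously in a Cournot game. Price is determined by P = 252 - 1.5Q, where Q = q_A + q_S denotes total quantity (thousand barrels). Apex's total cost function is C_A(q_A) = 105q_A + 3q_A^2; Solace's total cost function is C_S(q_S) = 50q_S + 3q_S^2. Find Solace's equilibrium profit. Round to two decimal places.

Apex's profit: π_A = (252 - 1.5Q)q_A - (105q_A + 3q_A²). Setting ∂π_A/∂q_A = 0: 147 - 9q_A - (3/2)(q_S) = 0.
Solace's first-order condition: 202 - 9q_S - (3/2)(q_A) = 0.
So q_A = (147 - (3/2)q_S)/9 and q_S = (202 - (3/2)q_A)/9.
Substituting one into the other gives q_A = 272/21 and q_S = 142/7.
Price P = 252 - (3/2)·(698/21) = 1415/7.
Solace's profit: (1415/7)·(142/7) - 50·(142/7) - 3(142/7)² = 1851.7959.

1851.80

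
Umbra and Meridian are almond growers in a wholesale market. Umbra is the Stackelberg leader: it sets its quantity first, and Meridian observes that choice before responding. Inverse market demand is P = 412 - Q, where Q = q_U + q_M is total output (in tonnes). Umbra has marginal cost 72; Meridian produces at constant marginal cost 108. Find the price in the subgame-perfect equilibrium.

166

Solve by backward induction. Given q_U, the follower Meridian maximises π_M = (412 - q_U - q_M)q_M - 108q_M.
Follower FOC: 304 - q_U - 2q_M = 0, so q_M(q_U) = (304 - q_U)/2.
The leader anticipates this reaction. Substituting into P = 412 - Q gives P = 260 - (1/2)q_U, so π_U = (260 - (1/2)q_U)q_U - 72q_U.
Maximising: ∂π_U/∂q_U = 188 - q_U = 0, giving q_U = 188.
Then q_M = (304 - 188)/2 = 58.
Total output Q = 246, so price P = 412 - 246 = 166.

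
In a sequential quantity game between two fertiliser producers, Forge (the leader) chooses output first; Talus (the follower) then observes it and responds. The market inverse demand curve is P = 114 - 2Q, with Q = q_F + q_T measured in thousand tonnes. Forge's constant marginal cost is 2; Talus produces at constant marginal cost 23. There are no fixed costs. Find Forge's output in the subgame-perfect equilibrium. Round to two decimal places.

Solve by backward induction. Given q_F, the follower Talus maximises π_T = (114 - 2q_F - 2q_T)q_T - 23q_T.
Follower FOC: 91 - 2q_F - 4q_T = 0, so q_T(q_F) = (91 - 2q_F)/4.
Forge substitutes q_T(q_F) into its own profit: π_F = q_F(114 - 2q_F - (91 - 2q_F)/2) - 2q_F = (137/2 - q_F)q_F - 2q_F.
Maximising: ∂π_F/∂q_F = 133/2 - 2q_F = 0, giving q_F = 133/4.
Then q_T = (91 - 2·(133/4))/4 = 49/8.

33.25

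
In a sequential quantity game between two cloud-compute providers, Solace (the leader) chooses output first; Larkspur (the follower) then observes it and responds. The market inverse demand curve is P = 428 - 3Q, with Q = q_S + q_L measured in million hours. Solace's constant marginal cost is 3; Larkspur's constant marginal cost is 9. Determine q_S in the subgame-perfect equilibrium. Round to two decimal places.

71.83

The follower Larkspur best-responds to any q_S: π_L = (428 - 3Q)q_L - 9q_L.
∂π_L/∂q_L = 419 - 3q_S - 6q_L = 0 gives the reaction function q_L = (419 - 3q_S)/6.
The leader anticipates this reaction. Substituting into P = 428 - 3Q gives P = 437/2 - (3/2)q_S, so π_S = (437/2 - (3/2)q_S)q_S - 3q_S.
Leader FOC: 431/2 - 3q_S = 0, so q_S = 431/6.
Then q_L = (419 - 3·(431/6))/6 = 407/12.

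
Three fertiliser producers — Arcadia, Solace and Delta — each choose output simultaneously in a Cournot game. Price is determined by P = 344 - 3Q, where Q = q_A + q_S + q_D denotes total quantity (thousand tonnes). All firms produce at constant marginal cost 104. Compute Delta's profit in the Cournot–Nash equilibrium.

A representative firm's profit is π_i = q_i(344 - 3Q) - 104q_i.
Setting ∂π_i/∂q_i = 0 with rivals' quantities fixed: 240 - 6q_i - 3·Σ_{j≠i} q_j = 0.
With identical firms every q_j equals q_i, so Σ_{j≠i} q_j = 2q_i and 240 = 12q_i, giving q_i = 20.
Price P = 344 - 3·60 = 164.
Delta's profit: (164 - 104)·20 = 1200.

1200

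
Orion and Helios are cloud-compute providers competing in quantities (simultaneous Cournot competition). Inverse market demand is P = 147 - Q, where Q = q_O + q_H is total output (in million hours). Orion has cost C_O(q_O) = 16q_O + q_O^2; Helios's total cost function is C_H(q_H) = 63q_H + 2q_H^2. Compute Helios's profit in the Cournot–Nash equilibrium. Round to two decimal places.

238.33

Orion's profit: π_O = (147 - Q)q_O - (16q_O + q_O²). Setting ∂π_O/∂q_O = 0: 131 - 4q_O - (q_H) = 0.
Helios's first-order condition: 84 - 6q_H - (q_O) = 0.
Rearranging gives the reaction functions q_O = (131 - q_H)/4 and q_H = (84 - q_O)/6.
Solving the pair: q_O = 702/23, q_H = 205/23.
Price P = 147 - 907/23 = 107.5652.
Helios's profit: 107.5652·(205/23) - 63·(205/23) - 2(205/23)² = 238.3270.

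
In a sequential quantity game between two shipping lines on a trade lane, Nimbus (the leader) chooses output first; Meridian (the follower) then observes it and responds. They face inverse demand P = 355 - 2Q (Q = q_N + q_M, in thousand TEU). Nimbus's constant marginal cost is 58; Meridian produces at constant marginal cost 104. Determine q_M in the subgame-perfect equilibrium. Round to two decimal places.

19.88

The follower Meridian best-responds to any q_N: π_M = (355 - 2Q)q_M - 104q_M.
∂π_M/∂q_M = 251 - 2q_N - 4q_M = 0 gives the reaction function q_M = (251 - 2q_N)/4.
Nimbus substitutes q_M(q_N) into its own profit: π_N = q_N(355 - 2q_N - (251 - 2q_N)/2) - 58q_N = (459/2 - q_N)q_N - 58q_N.
Leader FOC: 343/2 - 2q_N = 0, so q_N = 343/4.
Then q_M = (251 - 2·(343/4))/4 = 159/8.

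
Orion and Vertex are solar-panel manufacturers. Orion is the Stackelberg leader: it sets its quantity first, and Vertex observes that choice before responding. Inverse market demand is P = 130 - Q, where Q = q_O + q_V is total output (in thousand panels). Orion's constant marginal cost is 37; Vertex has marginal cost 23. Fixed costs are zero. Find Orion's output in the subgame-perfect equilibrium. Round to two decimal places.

Solve by backward induction. Given q_O, the follower Vertex maximises π_V = (130 - q_O - q_V)q_V - 23q_V.
Follower FOC: 107 - q_O - 2q_V = 0, so q_V(q_O) = (107 - q_O)/2.
Orion substitutes q_V(q_O) into its own profit: π_O = q_O(130 - q_O - (107 - q_O)/2) - 37q_O = (153/2 - (1/2)q_O)q_O - 37q_O.
The leader's first-order condition 79/2 - q_O = 0 yields q_O = 79/2.
Then q_V = (107 - 79/2)/2 = 135/4.

39.50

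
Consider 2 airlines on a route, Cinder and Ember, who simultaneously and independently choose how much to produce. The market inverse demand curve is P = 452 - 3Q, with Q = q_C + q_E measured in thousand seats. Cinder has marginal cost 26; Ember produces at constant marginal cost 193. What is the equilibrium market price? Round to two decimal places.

Cinder's profit: π_C = (452 - 3Q)q_C - (26q_C). Setting ∂π_C/∂q_C = 0: 426 - 6q_C - 3(q_E) = 0.
Ember's profit: π_E = (452 - 3Q)q_E - (193q_E). Setting ∂π_E/∂q_E = 0: 259 - 6q_E - 3(q_C) = 0.
So q_C = (426 - 3q_E)/6 and q_E = (259 - 3q_C)/6.
Substituting one into the other gives q_C = 593/9 and q_E = 92/9.
Total output Q = 685/9, so price P = 452 - 3·(685/9) = 671/3.

223.67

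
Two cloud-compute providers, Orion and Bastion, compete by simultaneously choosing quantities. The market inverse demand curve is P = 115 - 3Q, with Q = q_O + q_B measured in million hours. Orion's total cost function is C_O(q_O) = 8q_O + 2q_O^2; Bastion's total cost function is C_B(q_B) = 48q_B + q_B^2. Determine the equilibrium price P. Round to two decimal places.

72.58

Orion's profit: π_O = (115 - 3Q)q_O - (8q_O + 2q_O²). Setting ∂π_O/∂q_O = 0: 107 - 10q_O - 3(q_B) = 0.
Bastion's first-order condition: 67 - 8q_B - 3(q_O) = 0.
Rearranging gives the reaction functions q_O = (107 - 3q_B)/10 and q_B = (67 - 3q_O)/8.
Solving the pair: q_O = 655/71, q_B = 349/71.
Total output Q = 1004/71, so price P = 115 - 3·(1004/71) = 72.5775.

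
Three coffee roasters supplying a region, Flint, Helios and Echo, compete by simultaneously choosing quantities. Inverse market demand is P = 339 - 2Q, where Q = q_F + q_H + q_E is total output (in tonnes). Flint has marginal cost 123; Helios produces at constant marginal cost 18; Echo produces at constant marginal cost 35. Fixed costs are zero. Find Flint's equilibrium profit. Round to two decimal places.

Flint's profit: π_F = (339 - 2Q)q_F - (123q_F). Setting ∂π_F/∂q_F = 0: 216 - 4q_F - 2(q_H + q_E) = 0.
Helios's profit: π_H = (339 - 2Q)q_H - (18q_H). Setting ∂π_H/∂q_H = 0: 321 - 4q_H - 2(q_F + q_E) = 0.
Echo's profit: π_E = (339 - 2Q)q_E - (35q_E). Setting ∂π_E/∂q_E = 0: 304 - 4q_E - 2(q_F + q_H) = 0.
Adding the 3 conditions: 841 − 4Q − 4Q = 0, i.e. Q = 841/8.
Back-substituting: q_F = (216 − 841/4)/2 = 23/8, q_H = (321 − 841/4)/2 = 443/8, q_E = (304 − 841/4)/2 = 375/8.
Price P = 339 - 2·(841/8) = 515/4.
Flint's profit: (515/4 - 123)·(23/8) = 529/32.

16.53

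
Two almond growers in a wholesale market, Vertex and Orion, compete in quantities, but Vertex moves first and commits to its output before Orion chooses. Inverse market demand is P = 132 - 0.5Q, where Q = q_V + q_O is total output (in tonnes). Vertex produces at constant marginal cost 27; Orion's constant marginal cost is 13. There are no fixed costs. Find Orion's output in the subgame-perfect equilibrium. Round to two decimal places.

73.50

The follower Orion best-responds to any q_V: π_O = (132 - 0.5Q)q_O - 13q_O.
Setting the follower's marginal profit to zero, 119 - (1/2)q_V - q_O = 0, i.e. q_O = (119 - (1/2)q_V).
Vertex substitutes q_O(q_V) into its own profit: π_V = q_V(132 - (1/2)q_V - (119 - (1/2)q_V)/2) - 27q_V = (145/2 - (1/4)q_V)q_V - 27q_V.
The leader's first-order condition 91/2 - (1/2)q_V = 0 yields q_V = 91.
Then q_O = (119 - (1/2)·91) = 147/2.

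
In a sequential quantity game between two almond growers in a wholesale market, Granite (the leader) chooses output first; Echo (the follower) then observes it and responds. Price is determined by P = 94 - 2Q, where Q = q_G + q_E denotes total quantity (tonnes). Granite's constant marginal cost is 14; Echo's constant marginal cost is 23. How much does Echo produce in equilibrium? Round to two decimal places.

6.63

Solve by backward induction. Given q_G, the follower Echo maximises π_E = (94 - 2q_G - 2q_E)q_E - 23q_E.
Follower FOC: 71 - 2q_G - 4q_E = 0, so q_E(q_G) = (71 - 2q_G)/4.
Granite substitutes q_E(q_G) into its own profit: π_G = q_G(94 - 2q_G - (71 - 2q_G)/2) - 14q_G = (117/2 - q_G)q_G - 14q_G.
Maximising: ∂π_G/∂q_G = 89/2 - 2q_G = 0, giving q_G = 89/4.
Then q_E = (71 - 2·(89/4))/4 = 53/8.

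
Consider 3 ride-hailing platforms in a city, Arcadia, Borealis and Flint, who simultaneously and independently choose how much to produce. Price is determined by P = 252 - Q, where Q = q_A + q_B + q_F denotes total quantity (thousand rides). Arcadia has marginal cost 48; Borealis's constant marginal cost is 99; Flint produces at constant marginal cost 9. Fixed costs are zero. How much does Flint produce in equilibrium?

Arcadia's profit: π_A = (252 - Q)q_A - (48q_A). Setting ∂π_A/∂q_A = 0: 204 - 2q_A - (q_B + q_F) = 0.
Borealis's first-order condition: 153 - 2q_B - (q_A + q_F) = 0.
Flint's first-order condition: 243 - 2q_F - (q_A + q_B) = 0.
Adding the 3 conditions: 600 − 2Q − 2Q = 0, i.e. Q = 150.
Back-substituting: q_A = (204 − 150) = 54, q_B = (153 − 150) = 3, q_F = (243 − 150) = 93.

93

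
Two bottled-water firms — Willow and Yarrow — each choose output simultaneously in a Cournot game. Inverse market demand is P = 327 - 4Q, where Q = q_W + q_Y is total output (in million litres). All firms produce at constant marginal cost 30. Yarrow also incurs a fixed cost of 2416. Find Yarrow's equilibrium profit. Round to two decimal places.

34.25

Each firm earns π_i = (327 - 4Q)q_i - 30q_i.
First-order condition (treating rivals' output as given): 297 - 8q_i - 4q_j = 0.
By symmetry each firm produces the same amount; substituting q_j = q_i yields q_i = 297/12 = 99/4.
Price P = 327 - 4·(99/2) = 129.
Yarrow's profit: (129 - 30)·(99/4) - 2416 = 137/4.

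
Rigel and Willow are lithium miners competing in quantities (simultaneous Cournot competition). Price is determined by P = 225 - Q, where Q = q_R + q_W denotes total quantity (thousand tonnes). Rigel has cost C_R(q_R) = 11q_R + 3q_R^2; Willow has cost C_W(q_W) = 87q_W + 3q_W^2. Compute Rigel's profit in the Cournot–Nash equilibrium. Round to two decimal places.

Rigel's profit: π_R = (225 - Q)q_R - (11q_R + 3q_R²). Setting ∂π_R/∂q_R = 0: 214 - 8q_R - (q_W) = 0.
Willow's first-order condition: 138 - 8q_W - (q_R) = 0.
So q_R = (214 - q_W)/8 and q_W = (138 - q_R)/8.
Solving the pair: q_R = 1574/63, q_W = 890/63.
Price P = 225 - 352/9 = 1673/9.
Rigel's profit: (1673/9)·(1574/63) - 11·(1574/63) - 3(1574/63)² = 2496.8264.

2496.83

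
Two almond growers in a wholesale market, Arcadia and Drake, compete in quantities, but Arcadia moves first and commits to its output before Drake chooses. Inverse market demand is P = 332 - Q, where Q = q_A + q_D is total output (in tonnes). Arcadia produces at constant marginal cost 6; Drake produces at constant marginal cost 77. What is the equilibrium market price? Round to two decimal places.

Solve by backward induction. Given q_A, the follower Drake maximises π_D = (332 - q_A - q_D)q_D - 77q_D.
Follower FOC: 255 - q_A - 2q_D = 0, so q_D(q_A) = (255 - q_A)/2.
The leader anticipates this reaction. Substituting into P = 332 - Q gives P = 409/2 - (1/2)q_A, so π_A = (409/2 - (1/2)q_A)q_A - 6q_A.
Maximising: ∂π_A/∂q_A = 397/2 - q_A = 0, giving q_A = 397/2.
Then q_D = (255 - 397/2)/2 = 113/4.
Total output Q = 907/4, so price P = 332 - 907/4 = 421/4.

105.25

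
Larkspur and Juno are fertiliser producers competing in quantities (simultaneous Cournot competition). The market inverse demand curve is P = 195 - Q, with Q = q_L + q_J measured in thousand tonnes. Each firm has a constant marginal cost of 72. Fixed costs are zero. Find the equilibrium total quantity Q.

82

Each firm earns π_i = (195 - Q)q_i - 72q_i.
First-order condition (treating rivals' output as given): 123 - 2q_i - q_j = 0.
With identical firms every q_j equals q_i, so q_j = q_i and 123 = 3q_i, giving q_i = 41.
Total output Q = 41 + 41 = 82.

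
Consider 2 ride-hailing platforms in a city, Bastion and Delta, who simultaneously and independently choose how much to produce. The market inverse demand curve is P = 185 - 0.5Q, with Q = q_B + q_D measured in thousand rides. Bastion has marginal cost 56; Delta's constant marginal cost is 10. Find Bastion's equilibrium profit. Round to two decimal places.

Bastion's profit: π_B = (185 - 0.5Q)q_B - (56q_B). Setting ∂π_B/∂q_B = 0: 129 - q_B - (1/2)(q_D) = 0.
Delta's first-order condition: 175 - q_D - (1/2)(q_B) = 0.
So q_B = (129 - (1/2)q_D) and q_D = (175 - (1/2)q_B).
Solving the pair: q_B = 166/3, q_D = 442/3.
Price P = 185 - (1/2)·(608/3) = 251/3.
Bastion's profit: (251/3 - 56)·(166/3) = 1530.8889.

1530.89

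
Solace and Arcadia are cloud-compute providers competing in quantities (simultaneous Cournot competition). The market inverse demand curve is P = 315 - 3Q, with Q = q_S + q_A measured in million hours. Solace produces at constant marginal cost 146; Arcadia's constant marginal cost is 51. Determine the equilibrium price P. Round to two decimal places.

Solace's profit: π_S = (315 - 3Q)q_S - (146q_S). Setting ∂π_S/∂q_S = 0: 169 - 6q_S - 3(q_A) = 0.
Arcadia's profit: π_A = (315 - 3Q)q_A - (51q_A). Setting ∂π_A/∂q_A = 0: 264 - 6q_A - 3(q_S) = 0.
Best responses: q_S = (169 - 3q_A)/6, q_A = (264 - 3q_S)/6.
Solving the pair: q_S = 74/9, q_A = 359/9.
Total output Q = 433/9, so price P = 315 - 3·(433/9) = 512/3.

170.67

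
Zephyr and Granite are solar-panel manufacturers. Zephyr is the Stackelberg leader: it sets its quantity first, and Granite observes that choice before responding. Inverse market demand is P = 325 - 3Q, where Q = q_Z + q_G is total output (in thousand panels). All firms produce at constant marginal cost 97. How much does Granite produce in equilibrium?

19

The follower Granite best-responds to any q_Z: π_G = (325 - 3Q)q_G - 97q_G.
Setting the follower's marginal profit to zero, 228 - 3q_Z - 6q_G = 0, i.e. q_G = (228 - 3q_Z)/6.
The leader anticipates this reaction. Substituting into P = 325 - 3Q gives P = 211 - (3/2)q_Z, so π_Z = (211 - (3/2)q_Z)q_Z - 97q_Z.
The leader's first-order condition 114 - 3q_Z = 0 yields q_Z = 38.
Then q_G = (228 - 3·38)/6 = 19.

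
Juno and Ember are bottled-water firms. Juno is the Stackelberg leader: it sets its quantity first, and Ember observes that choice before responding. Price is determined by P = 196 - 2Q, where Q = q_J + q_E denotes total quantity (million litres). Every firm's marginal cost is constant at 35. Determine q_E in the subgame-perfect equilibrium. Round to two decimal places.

20.13

The follower Ember best-responds to any q_J: π_E = (196 - 2Q)q_E - 35q_E.
Setting the follower's marginal profit to zero, 161 - 2q_J - 4q_E = 0, i.e. q_E = (161 - 2q_J)/4.
The leader anticipates this reaction. Substituting into P = 196 - 2Q gives P = 231/2 - q_J, so π_J = (231/2 - q_J)q_J - 35q_J.
The leader's first-order condition 161/2 - 2q_J = 0 yields q_J = 161/4.
Then q_E = (161 - 2·(161/4))/4 = 161/8.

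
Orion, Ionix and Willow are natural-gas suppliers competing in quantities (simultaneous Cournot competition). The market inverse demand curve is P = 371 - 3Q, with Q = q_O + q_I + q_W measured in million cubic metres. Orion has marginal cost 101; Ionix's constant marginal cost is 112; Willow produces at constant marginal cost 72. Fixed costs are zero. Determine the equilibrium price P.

Orion's profit: π_O = (371 - 3Q)q_O - (101q_O). Setting ∂π_O/∂q_O = 0: 270 - 6q_O - 3(q_I + q_W) = 0.
Ionix's first-order condition: 259 - 6q_I - 3(q_O + q_W) = 0.
Willow's profit: π_W = (371 - 3Q)q_W - (72q_W). Setting ∂π_W/∂q_W = 0: 299 - 6q_W - 3(q_O + q_I) = 0.
Adding the 3 conditions: 828 − 6Q − 6Q = 0, i.e. Q = 69.
Back-substituting: q_O = (270 − 207)/3 = 21, q_I = (259 − 207)/3 = 52/3, q_W = (299 − 207)/3 = 92/3.
Total output Q = 69, so price P = 371 - 3·69 = 164.

164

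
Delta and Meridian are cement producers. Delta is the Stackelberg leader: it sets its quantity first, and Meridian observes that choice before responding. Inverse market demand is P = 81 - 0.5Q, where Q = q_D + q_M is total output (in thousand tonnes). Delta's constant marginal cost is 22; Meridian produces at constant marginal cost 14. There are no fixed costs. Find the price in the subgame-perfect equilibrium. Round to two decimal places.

34.75

The follower Meridian best-responds to any q_D: π_M = (81 - 0.5Q)q_M - 14q_M.
Setting the follower's marginal profit to zero, 67 - (1/2)q_D - q_M = 0, i.e. q_M = (67 - (1/2)q_D).
Delta substitutes q_M(q_D) into its own profit: π_D = q_D(81 - (1/2)q_D - (67 - (1/2)q_D)/2) - 22q_D = (95/2 - (1/4)q_D)q_D - 22q_D.
The leader's first-order condition 51/2 - (1/2)q_D = 0 yields q_D = 51.
Then q_M = (67 - (1/2)·51) = 83/2.
Total output Q = 185/2, so price P = 81 - (1/2)·(185/2) = 139/4.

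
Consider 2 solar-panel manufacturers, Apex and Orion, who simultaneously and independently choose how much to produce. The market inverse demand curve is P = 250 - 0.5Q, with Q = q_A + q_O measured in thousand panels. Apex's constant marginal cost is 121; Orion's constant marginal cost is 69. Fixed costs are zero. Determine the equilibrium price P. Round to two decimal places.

146.67

Apex's profit: π_A = (250 - 0.5Q)q_A - (121q_A). Setting ∂π_A/∂q_A = 0: 129 - q_A - (1/2)(q_O) = 0.
Orion's profit: π_O = (250 - 0.5Q)q_O - (69q_O). Setting ∂π_O/∂q_O = 0: 181 - q_O - (1/2)(q_A) = 0.
Rearranging gives the reaction functions q_A = (129 - (1/2)q_O) and q_O = (181 - (1/2)q_A).
Solving the pair: q_A = 154/3, q_O = 466/3.
Total output Q = 620/3, so price P = 250 - (1/2)·(620/3) = 440/3.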